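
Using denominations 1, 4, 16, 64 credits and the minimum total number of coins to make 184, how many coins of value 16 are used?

Greedy: take as many of the largest coin as possible, then repeat with the remainder.
184 − 2×64→56 − 3×16→8 − 2×4→0
Count of 16: 3

3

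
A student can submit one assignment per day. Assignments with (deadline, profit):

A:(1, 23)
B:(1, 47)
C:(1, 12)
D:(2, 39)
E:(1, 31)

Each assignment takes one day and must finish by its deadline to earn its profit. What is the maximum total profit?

By profit: B(d1,47), D(d2,39), E(d1,31), A(d1,23), C(d1,12)
B→slot 1; D→slot 2; E skipped; A skipped; C skipped.
Profit = 47 + 39 = 86

86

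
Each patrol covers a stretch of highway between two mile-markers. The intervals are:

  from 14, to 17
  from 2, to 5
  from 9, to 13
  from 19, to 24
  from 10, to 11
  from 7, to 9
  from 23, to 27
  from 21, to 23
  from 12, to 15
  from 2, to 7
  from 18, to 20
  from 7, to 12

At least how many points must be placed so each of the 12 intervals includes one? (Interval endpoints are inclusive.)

Process intervals by earliest right end; each time one isn't hit yet, stab at its right endpoint.
By right end: [2,5]  [2,7]  [7,9]  [10,11]  [7,12]  [9,13]  [12,15]  [14,17]  [18,20]  [21,23]  [19,24]  [23,27]
[2,5] uncovered → point at 5; [7,9] uncovered → point at 9; [10,11] uncovered → point at 11; [12,15] uncovered → point at 15; [18,20] uncovered → point at 20; [21,23] uncovered → point at 23.
Points: 5, 9, 11, 15, 20, 23 (6 total).

6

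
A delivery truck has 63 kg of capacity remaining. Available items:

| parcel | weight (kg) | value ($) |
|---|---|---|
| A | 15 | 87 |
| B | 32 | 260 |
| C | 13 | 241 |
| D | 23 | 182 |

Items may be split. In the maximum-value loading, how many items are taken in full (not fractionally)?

2

Ratios (sorted): C 18.54, B 8.12, D 7.91, A 5.80
take C (13 @ 241); take B (32 @ 260); take 18/23 of D → 142.43. Capacity used 63/63.
2 item(s) taken whole; one partial (take 18/23 of D).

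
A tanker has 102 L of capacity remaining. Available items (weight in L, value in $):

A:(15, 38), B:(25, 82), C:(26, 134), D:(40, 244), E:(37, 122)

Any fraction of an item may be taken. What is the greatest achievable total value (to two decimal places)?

496.70

Order: D (244/40=6.10) > C (134/26=5.15) > E (122/37=3.30) > B (82/25=3.28) > A (38/15=2.53)
Fill: take D (40 @ 244) → take C (26 @ 134) → take 36/37 of E → 118.70; 102/102 used.
Total value = 496.70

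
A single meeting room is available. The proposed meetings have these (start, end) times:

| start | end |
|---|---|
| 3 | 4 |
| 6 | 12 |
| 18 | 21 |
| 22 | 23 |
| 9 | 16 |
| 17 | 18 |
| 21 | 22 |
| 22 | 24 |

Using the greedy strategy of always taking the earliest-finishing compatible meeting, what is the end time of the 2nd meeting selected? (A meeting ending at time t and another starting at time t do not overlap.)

Sorted by end: (3,4)  (6,12)  (9,16)  (17,18)  (18,21)  (21,22)  (22,23)  (22,24)
take (3,4); take (6,12); take (17,18); take (18,21); take (21,22); take (22,23); skip (22,24).
Selected: (3,4) (6,12) (17,18) (18,21) (21,22) (22,23)

12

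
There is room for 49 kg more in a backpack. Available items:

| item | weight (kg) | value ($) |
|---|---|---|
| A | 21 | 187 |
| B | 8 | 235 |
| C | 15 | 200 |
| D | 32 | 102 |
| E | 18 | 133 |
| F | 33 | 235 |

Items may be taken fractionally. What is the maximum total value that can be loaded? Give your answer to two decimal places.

658.94

Order: B (235/8=29.38) > C (200/15=13.33) > A (187/21=8.90) > E (133/18=7.39) > F (235/33=7.12) > D (102/32=3.19)
Fill: take B (8 @ 235) → take C (15 @ 200) → take A (21 @ 187) → take 5/18 of E → 36.94; 49/49 used.
Total value = 658.94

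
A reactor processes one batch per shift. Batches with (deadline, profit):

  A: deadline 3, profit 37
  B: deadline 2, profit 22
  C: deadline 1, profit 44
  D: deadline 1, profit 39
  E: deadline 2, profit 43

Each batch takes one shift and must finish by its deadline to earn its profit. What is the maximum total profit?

124

Profit order: C=44 E=43 D=39 A=37 B=22
Assign: C→slot 1, E→slot 2, D skipped, A→slot 3, B skipped.
Slots: [1:C] [2:E] [3:A]
Profit = 44 + 43 + 37 = 124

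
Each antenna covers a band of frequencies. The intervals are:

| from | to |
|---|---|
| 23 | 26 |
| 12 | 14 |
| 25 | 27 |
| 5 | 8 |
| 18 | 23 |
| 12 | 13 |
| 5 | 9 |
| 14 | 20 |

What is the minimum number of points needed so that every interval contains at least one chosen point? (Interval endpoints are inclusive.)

4

By right end: [5,8]  [5,9]  [12,13]  [12,14]  [14,20]  [18,23]  [23,26]  [25,27]
[5,8] uncovered → point at 8; [12,13] uncovered → point at 13; [14,20] uncovered → point at 20; [23,26] uncovered → point at 26.
Points: 8, 13, 20, 26 (4 total).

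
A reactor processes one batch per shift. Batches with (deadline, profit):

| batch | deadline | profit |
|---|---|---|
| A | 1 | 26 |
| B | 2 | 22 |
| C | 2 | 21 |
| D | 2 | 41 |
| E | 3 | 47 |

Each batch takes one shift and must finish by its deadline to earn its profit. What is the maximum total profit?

Sort by profit descending; place each in the latest free slot ≤ its deadline.
Profit order: E=47 D=41 A=26 B=22 C=21
Assign: E→slot 3, D→slot 2, A→slot 1, B skipped, C skipped.
Slots: [1:A] [2:D] [3:E]
Profit = 26 + 41 + 47 = 114

114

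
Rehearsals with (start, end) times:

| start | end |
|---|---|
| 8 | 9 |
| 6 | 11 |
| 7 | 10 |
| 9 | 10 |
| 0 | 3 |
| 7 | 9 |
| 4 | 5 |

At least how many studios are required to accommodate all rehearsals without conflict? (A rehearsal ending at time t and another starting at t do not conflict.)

The answer is the maximum number of intervals overlapping at any instant.
starts: [0, 4, 6, 7, 7, 8, 9]
ends:   [3, 5, 9, 9, 10, 10, 11]
s0→1 e3→0 s4→1 e5→0 s6→1 s7→2 s7→3 s8→4  — peak 4.

4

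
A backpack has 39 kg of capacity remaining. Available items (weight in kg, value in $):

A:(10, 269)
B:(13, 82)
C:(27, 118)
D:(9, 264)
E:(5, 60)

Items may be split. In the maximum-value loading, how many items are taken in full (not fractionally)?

Order: D (264/9=29.33) > A (269/10=26.90) > E (60/5=12.00) > B (82/13=6.31) > C (118/27=4.37)
Fill: take D (9 @ 264) → take A (10 @ 269) → take E (5 @ 60) → take B (13 @ 82) → take 2/27 of C → 8.74; 39/39 used.
4 item(s) taken whole; one partial (take 2/27 of C).

4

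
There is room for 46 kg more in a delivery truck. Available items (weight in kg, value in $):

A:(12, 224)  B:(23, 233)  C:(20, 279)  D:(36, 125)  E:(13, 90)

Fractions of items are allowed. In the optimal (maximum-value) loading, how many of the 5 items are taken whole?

Order: A (224/12=18.67) > C (279/20=13.95) > B (233/23=10.13) > E (90/13=6.92) > D (125/36=3.47)
Fill: take A (12 @ 224) → take C (20 @ 279) → take 14/23 of B → 141.83; 46/46 used.
2 item(s) taken whole; one partial (take 14/23 of B).

2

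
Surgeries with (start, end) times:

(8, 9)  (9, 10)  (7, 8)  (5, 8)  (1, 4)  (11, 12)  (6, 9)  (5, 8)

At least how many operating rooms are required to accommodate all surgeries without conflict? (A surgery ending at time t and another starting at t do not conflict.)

4

The answer is the maximum number of intervals overlapping at any instant.
starts: [1, 5, 5, 6, 7, 8, 9, 11]
ends:   [4, 8, 8, 8, 9, 9, 10, 12]
s1→1 e4→0 s5→1 s5→2 s6→3 s7→4  — peak 4.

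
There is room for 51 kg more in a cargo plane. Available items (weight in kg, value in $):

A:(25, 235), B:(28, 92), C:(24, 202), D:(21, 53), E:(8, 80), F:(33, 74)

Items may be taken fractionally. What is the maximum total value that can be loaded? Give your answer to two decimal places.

466.50

Greedy by value/weight ratio, highest first.
Order: E (80/8=10.00) > A (235/25=9.40) > C (202/24=8.42) > B (92/28=3.29) > D (53/21=2.52) > F (74/33=2.24)
Fill: take E (8 @ 80) → take A (25 @ 235) → take 18/24 of C → 151.50; 51/51 used.
Total value = 466.50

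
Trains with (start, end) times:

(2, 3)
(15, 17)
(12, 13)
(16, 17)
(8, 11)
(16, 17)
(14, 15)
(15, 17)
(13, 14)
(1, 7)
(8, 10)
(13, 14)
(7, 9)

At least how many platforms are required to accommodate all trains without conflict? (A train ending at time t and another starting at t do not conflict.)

Count concurrent intervals with a sweep; the peak is the room count.
Events (time:±→running): 1:+→1 2:+→2 3:-→1 7:-→0 7:+→1 8:+→2 8:+→3 9:-→2 10:-→1 11:-→0 12:+→1 13:-→0 13:+→1 13:+→2 14:-→1 14:-→0 14:+→1 15:-→0 15:+→1 15:+→2 16:+→3 16:+→4 … peak 4.

4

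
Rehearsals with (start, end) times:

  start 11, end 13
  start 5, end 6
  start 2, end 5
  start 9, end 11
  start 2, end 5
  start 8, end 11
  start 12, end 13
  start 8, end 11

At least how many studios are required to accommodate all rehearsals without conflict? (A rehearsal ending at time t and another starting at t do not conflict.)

3

The answer is the maximum number of intervals overlapping at any instant.
starts: [2, 2, 5, 8, 8, 9, 11, 12]
ends:   [5, 5, 6, 11, 11, 11, 13, 13]
s2→1 s2→2 e5→1 e5→0 s5→1 e6→0 s8→1 s8→2 s9→3  — peak 3.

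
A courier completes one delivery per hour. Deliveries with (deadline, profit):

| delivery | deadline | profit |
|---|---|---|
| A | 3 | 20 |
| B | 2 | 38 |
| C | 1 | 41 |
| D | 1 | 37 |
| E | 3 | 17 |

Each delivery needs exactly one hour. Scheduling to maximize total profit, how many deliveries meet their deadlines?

3

Profit order: C=41 B=38 D=37 A=20 E=17
Assign: C→slot 1, B→slot 2, D skipped, A→slot 3, E skipped.
Slots: [1:C] [2:B] [3:A]
3 of 5 scheduled.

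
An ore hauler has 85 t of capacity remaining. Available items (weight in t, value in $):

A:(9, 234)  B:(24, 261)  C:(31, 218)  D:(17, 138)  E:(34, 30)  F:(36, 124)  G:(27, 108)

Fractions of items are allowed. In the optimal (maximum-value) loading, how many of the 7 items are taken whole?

Greedy by value/weight ratio, highest first.
Ratios (sorted): A 26.00, B 10.88, D 8.12, C 7.03, G 4.00, F 3.44, E 0.88
take A (9 @ 234); take B (24 @ 261); take D (17 @ 138); take C (31 @ 218); take 4/27 of G → 16.00. Capacity used 85/85.
4 item(s) taken whole; one partial (take 4/27 of G).

4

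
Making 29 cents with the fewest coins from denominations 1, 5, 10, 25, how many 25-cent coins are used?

Use the largest denomination that fits, subtract, and repeat.
29 − 1×25→4 − 4×1→0
Count of 25: 1

1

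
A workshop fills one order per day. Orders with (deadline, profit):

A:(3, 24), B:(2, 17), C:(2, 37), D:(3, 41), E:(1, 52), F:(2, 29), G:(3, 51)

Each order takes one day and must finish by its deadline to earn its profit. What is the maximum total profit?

Take jobs in profit order; each goes to the latest open slot no later than its deadline.
Profit order: E=52 G=51 D=41 C=37 F=29 A=24 B=17
Assign: E→slot 1, G→slot 3, D→slot 2, C skipped, F skipped, A skipped, B skipped.
Slots: [1:E] [2:D] [3:G]
Profit = 52 + 41 + 51 = 144

144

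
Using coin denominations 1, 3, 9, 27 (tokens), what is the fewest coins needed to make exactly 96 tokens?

6

Greedy: take as many of the largest coin as possible, then repeat with the remainder.
96 − 3×27→15 − 1×9→6 − 2×3→0
Total coins = 3 + 1 + 2 = 6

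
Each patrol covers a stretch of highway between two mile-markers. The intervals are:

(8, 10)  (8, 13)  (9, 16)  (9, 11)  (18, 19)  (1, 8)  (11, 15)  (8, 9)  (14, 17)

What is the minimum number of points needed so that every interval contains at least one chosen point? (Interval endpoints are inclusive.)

Process intervals by earliest right end; each time one isn't hit yet, stab at its right endpoint.
Sorted: [1,8] [8,9] [8,10] [9,11] [8,13] [11,15] [9,16] [14,17] [18,19]
{[1,8],[8,9],[8,10]} hit by 8; {[9,11],[8,13],[11,15],[9,16]} hit by 11; {[14,17]} hit by 17; {[18,19]} hit by 19.
Points: 8, 11, 17, 19 (4 total).

4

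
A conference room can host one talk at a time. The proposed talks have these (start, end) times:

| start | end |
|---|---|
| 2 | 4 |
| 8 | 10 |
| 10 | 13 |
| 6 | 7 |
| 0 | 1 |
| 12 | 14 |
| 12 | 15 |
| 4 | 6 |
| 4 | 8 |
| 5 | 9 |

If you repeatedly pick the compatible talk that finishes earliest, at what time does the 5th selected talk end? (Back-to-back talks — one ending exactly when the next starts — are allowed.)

Sorted by end: (0,1)  (2,4)  (4,6)  (6,7)  (4,8)  (5,9)  (8,10)  (10,13)  (12,14)  (12,15)
take (0,1); take (2,4); take (4,6); take (6,7); skip (5,9); take (8,10); take (10,13); skip (12,15).
Selected: (0,1) (2,4) (4,6) (6,7) (8,10) (10,13)

10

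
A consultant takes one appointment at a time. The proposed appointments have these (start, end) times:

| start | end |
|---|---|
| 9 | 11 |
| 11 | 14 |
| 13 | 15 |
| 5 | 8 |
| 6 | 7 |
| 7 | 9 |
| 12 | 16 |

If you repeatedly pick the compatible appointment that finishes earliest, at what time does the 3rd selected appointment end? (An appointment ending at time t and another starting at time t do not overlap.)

11

Greedy by earliest finish: after sorting by end time, pick each interval compatible with the last pick.
By end time: (6,7), (5,8), (7,9), (9,11), (11,14), (13,15), (12,16).
Pick (6,7); next start ≥ 7 → (7,9); next start ≥ 9 → (9,11); next start ≥ 11 → (11,14).
Selected: (6,7) (7,9) (9,11) (11,14)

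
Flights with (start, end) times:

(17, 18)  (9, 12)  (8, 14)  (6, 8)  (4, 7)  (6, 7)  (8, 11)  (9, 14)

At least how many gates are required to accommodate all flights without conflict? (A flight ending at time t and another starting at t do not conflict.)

4

The answer is the maximum number of intervals overlapping at any instant.
Events (time:±→running): 4:+→1 6:+→2 6:+→3 7:-→2 7:-→1 8:-→0 8:+→1 8:+→2 9:+→3 9:+→4 … peak 4.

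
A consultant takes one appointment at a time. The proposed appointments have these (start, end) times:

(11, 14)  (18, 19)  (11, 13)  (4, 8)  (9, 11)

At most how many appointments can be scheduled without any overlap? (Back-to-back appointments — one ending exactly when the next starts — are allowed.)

4

Greedy by earliest finish: after sorting by end time, pick each interval compatible with the last pick.
By end time: (4,8), (9,11), (11,13), (11,14), (18,19).
Pick (4,8); next start ≥ 8 → (9,11); next start ≥ 11 → (11,13); next start ≥ 13 → (18,19).
Selected 4 appointments.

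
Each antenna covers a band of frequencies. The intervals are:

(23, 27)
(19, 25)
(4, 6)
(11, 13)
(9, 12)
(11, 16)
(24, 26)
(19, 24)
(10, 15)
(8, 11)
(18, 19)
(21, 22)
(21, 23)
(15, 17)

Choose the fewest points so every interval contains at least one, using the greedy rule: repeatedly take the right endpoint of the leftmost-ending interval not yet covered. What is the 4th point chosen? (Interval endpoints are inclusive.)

Process intervals by earliest right end; each time one isn't hit yet, stab at its right endpoint.
By right end: [4,6]  [8,11]  [9,12]  [11,13]  [10,15]  [11,16]  [15,17]  [18,19]  [21,22]  [21,23]  [19,24]  [19,25]  [24,26]  [23,27]
[4,6] uncovered → point at 6; [8,11] uncovered → point at 11; [15,17] uncovered → point at 17; [18,19] uncovered → point at 19; [21,22] uncovered → point at 22; [24,26] uncovered → point at 26.
Points: 6, 11, 17, 19, 22, 26 (6 total).

19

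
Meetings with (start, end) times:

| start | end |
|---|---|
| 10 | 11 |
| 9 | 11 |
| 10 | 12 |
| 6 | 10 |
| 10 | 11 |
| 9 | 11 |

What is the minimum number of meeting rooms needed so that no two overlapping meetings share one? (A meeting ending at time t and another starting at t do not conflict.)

5

Count concurrent intervals with a sweep; the peak is the room count.
starts: [6, 9, 9, 10, 10, 10]
ends:   [10, 11, 11, 11, 11, 12]
s6→1 s9→2 s9→3 e10→2 s10→3 s10→4 s10→5  — peak 5.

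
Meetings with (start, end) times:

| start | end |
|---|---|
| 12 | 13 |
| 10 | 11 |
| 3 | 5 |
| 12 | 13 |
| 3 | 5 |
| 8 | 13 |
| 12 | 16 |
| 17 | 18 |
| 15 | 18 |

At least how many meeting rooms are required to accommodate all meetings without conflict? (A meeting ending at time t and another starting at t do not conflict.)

Events (time:±→running): 3:+→1 3:+→2 5:-→1 5:-→0 8:+→1 10:+→2 11:-→1 12:+→2 12:+→3 12:+→4 … peak 4.

4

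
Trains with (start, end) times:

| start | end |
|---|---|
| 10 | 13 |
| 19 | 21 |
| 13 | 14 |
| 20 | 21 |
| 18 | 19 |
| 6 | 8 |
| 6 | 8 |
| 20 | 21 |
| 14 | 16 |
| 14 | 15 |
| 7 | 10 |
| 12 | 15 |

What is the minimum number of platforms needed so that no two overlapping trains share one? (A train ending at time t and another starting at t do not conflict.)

The answer is the maximum number of intervals overlapping at any instant.
Events (time:±→running): 6:+→1 6:+→2 7:+→3 … peak 3.

3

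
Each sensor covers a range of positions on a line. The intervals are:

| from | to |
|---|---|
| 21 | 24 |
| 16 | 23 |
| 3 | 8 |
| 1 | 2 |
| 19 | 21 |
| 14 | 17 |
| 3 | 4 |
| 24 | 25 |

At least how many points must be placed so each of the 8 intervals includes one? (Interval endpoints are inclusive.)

5

By right end: [1,2]  [3,4]  [3,8]  [14,17]  [19,21]  [16,23]  [21,24]  [24,25]
[1,2] uncovered → point at 2; [3,4] uncovered → point at 4; [14,17] uncovered → point at 17; [19,21] uncovered → point at 21; [24,25] uncovered → point at 25.
Points: 2, 4, 17, 21, 25 (5 total).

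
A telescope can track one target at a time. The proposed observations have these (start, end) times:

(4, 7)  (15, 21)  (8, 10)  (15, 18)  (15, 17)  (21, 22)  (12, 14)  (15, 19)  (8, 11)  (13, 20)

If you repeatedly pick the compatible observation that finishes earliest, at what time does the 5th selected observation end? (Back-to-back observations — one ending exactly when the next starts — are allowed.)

Sort by end time and greedily take each interval whose start is ≥ the last chosen end.
By end time: (4,7), (8,10), (8,11), (12,14), (15,17), (15,18), (15,19), (13,20), (15,21), (21,22).
Pick (4,7); next start ≥ 7 → (8,10); next start ≥ 10 → (12,14); next start ≥ 14 → (15,17); next start ≥ 17 → (21,22).
Selected: (4,7) (8,10) (12,14) (15,17) (21,22)

22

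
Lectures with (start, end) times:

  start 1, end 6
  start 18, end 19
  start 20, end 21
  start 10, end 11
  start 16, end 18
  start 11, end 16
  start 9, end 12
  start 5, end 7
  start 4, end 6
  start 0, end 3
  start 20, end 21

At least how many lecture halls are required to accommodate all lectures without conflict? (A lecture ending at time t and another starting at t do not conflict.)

3

The answer is the maximum number of intervals overlapping at any instant.
starts: [0, 1, 4, 5, 9, 10, 11, 16, 18, 20, 20]
ends:   [3, 6, 6, 7, 11, 12, 16, 18, 19, 21, 21]
s0→1 s1→2 e3→1 s4→2 s5→3  — peak 3.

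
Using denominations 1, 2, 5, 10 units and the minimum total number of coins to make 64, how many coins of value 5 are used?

64 = 6×10 + 2×2
Count of 5: 0

0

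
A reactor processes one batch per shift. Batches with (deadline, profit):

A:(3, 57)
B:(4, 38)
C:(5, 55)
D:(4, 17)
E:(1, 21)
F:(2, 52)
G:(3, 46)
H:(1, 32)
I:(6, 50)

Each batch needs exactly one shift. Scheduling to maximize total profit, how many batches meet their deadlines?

Profit order: A=57 C=55 F=52 I=50 G=46 B=38 H=32 E=21 D=17
Assign: A→slot 3, C→slot 5, F→slot 2, I→slot 6, G→slot 1, B→slot 4, H skipped, E skipped, D skipped.
Slots: [1:G] [2:F] [3:A] [4:B] [5:C] [6:I]
6 of 9 scheduled.

6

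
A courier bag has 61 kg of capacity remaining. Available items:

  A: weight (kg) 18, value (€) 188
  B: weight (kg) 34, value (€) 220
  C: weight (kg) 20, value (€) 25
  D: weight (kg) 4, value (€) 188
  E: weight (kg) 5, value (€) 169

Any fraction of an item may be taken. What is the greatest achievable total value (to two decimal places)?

Sort by value per unit weight and fill in that order.
Ratios (sorted): D 47.00, E 33.80, A 10.44, B 6.47, C 1.25
take D (4 @ 188); take E (5 @ 169); take A (18 @ 188); take B (34 @ 220). Capacity used 61/61.
Total value = 765.00

765.00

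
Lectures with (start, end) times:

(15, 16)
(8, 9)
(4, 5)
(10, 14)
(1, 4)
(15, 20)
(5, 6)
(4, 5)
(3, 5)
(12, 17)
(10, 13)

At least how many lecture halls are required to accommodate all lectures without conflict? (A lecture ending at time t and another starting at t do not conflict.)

3

Events (time:±→running): 1:+→1 3:+→2 4:-→1 4:+→2 4:+→3 … peak 3.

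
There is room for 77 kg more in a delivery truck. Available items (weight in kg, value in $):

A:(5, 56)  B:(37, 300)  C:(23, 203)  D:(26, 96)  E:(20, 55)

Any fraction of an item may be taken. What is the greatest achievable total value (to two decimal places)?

603.31

Greedy by value/weight ratio, highest first.
Ratios (sorted): A 11.20, C 8.83, B 8.11, D 3.69, E 2.75
take A (5 @ 56); take C (23 @ 203); take B (37 @ 300); take 12/26 of D → 44.31. Capacity used 77/77.
Total value = 603.31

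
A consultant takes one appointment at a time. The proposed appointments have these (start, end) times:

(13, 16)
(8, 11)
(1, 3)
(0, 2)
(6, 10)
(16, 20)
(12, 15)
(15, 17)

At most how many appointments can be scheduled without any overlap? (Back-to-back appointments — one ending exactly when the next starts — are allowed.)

Sorted by end: (0,2)  (1,3)  (6,10)  (8,11)  (12,15)  (13,16)  (15,17)  (16,20)
take (0,2); take (6,10); skip (8,11); take (12,15); skip (13,16); take (15,17).
Selected 4 appointments.

4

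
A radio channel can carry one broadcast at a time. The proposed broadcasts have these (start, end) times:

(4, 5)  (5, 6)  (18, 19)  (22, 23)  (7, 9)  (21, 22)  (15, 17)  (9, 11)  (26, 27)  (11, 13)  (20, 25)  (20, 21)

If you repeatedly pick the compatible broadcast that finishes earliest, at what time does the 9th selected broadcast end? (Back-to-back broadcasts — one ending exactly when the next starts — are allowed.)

22

Order by finish time; keep every interval that doesn't clash with the previous kept one.
Sorted by end: (4,5)  (5,6)  (7,9)  (9,11)  (11,13)  (15,17)  (18,19)  (20,21)  (21,22)  (22,23)  (20,25)  (26,27)
take (4,5); take (5,6); take (7,9); take (9,11); take (11,13); take (15,17); take (18,19); take (20,21); take (21,22); take (22,23); skip (20,25); take (26,27).
Selected: (4,5) (5,6) (7,9) (9,11) (11,13) (15,17) (18,19) (20,21) (21,22) (22,23) (26,27)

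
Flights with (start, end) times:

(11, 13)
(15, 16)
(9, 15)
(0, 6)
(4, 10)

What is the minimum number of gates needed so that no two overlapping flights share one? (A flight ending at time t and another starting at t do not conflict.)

2

Count concurrent intervals with a sweep; the peak is the room count.
Events (time:±→running): 0:+→1 4:+→2 … peak 2.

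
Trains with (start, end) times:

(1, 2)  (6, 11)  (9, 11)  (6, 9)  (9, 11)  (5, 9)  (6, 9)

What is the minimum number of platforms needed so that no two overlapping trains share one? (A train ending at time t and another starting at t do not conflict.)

4

Count concurrent intervals with a sweep; the peak is the room count.
starts: [1, 5, 6, 6, 6, 9, 9]
ends:   [2, 9, 9, 9, 11, 11, 11]
s1→1 e2→0 s5→1 s6→2 s6→3 s6→4  — peak 4.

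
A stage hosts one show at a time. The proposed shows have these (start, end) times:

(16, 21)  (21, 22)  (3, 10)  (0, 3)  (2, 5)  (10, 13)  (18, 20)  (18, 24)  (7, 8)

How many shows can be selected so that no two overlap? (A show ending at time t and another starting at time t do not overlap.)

Order by finish time; keep every interval that doesn't clash with the previous kept one.
Sorted by end: (0,3)  (2,5)  (7,8)  (3,10)  (10,13)  (18,20)  (16,21)  (21,22)  (18,24)
take (0,3); take (7,8); take (10,13); take (18,20); take (21,22).
Selected 5 shows.

5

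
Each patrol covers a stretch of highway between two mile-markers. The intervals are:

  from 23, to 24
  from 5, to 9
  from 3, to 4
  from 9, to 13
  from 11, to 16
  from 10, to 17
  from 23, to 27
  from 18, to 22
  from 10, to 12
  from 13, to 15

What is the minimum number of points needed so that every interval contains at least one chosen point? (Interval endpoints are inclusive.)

Sort by right endpoint; whenever an interval is uncovered, place a point at its right end.
By right end: [3,4]  [5,9]  [10,12]  [9,13]  [13,15]  [11,16]  [10,17]  [18,22]  [23,24]  [23,27]
[3,4] uncovered → point at 4; [5,9] uncovered → point at 9; [10,12] uncovered → point at 12; [13,15] uncovered → point at 15; [18,22] uncovered → point at 22; [23,24] uncovered → point at 24.
Points: 4, 9, 12, 15, 22, 24 (6 total).

6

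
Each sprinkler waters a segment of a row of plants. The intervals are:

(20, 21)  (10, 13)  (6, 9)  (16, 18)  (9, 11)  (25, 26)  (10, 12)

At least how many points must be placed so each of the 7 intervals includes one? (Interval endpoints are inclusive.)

5

Sort by right endpoint; whenever an interval is uncovered, place a point at its right end.
Sorted: [6,9] [9,11] [10,12] [10,13] [16,18] [20,21] [25,26]
{[6,9],[9,11]} hit by 9; {[10,12],[10,13]} hit by 12; {[16,18]} hit by 18; {[20,21]} hit by 21; {[25,26]} hit by 26.
Points: 9, 12, 18, 21, 26 (5 total).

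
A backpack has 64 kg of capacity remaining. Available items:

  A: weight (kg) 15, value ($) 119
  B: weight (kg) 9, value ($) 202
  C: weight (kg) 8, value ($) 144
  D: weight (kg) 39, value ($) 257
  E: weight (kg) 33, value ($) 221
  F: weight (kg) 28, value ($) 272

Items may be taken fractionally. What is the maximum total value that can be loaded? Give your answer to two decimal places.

Ratios (sorted): B 22.44, C 18.00, F 9.71, A 7.93, E 6.70, D 6.59
take B (9 @ 202); take C (8 @ 144); take F (28 @ 272); take A (15 @ 119); take 4/33 of E → 26.79. Capacity used 64/64.
Total value = 763.79

763.79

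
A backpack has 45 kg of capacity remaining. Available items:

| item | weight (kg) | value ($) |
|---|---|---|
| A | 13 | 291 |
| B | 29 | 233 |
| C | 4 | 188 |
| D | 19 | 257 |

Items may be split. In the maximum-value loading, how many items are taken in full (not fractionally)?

Order: C (188/4=47.00) > A (291/13=22.38) > D (257/19=13.53) > B (233/29=8.03)
Fill: take C (4 @ 188) → take A (13 @ 291) → take D (19 @ 257) → take 9/29 of B → 72.31; 45/45 used.
3 item(s) taken whole; one partial (take 9/29 of B).

3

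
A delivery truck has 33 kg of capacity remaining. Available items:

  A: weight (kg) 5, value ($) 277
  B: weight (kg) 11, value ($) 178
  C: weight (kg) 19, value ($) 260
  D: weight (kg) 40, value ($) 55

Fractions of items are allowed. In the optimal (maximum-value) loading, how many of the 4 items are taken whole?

Sort by value per unit weight and fill in that order.
Ratios (sorted): A 55.40, B 16.18, C 13.68, D 1.38
take A (5 @ 277); take B (11 @ 178); take 17/19 of C → 232.63. Capacity used 33/33.
2 item(s) taken whole; one partial (take 17/19 of C).

2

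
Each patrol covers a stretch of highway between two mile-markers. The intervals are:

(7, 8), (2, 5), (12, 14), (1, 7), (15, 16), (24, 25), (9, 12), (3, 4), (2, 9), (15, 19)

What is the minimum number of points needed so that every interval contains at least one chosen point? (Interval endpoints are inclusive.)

Process intervals by earliest right end; each time one isn't hit yet, stab at its right endpoint.
Sorted: [3,4] [2,5] [1,7] [7,8] [2,9] [9,12] [12,14] [15,16] [15,19] [24,25]
{[3,4],[2,5],[1,7]} hit by 4; {[7,8],[2,9]} hit by 8; {[9,12],[12,14]} hit by 12; {[15,16],[15,19]} hit by 16; {[24,25]} hit by 25.
Points: 4, 8, 12, 16, 25 (5 total).

5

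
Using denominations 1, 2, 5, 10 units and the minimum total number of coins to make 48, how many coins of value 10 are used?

4

48 − 4×10→8 − 1×5→3 − 1×2→1 − 1×1→0
Count of 10: 4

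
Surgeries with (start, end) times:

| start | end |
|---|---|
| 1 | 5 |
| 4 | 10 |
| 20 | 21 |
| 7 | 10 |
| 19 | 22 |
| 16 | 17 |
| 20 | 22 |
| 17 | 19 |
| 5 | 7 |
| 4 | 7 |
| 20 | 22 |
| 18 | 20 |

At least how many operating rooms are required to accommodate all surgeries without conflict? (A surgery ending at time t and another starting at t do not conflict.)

4

Events (time:±→running): 1:+→1 4:+→2 4:+→3 5:-→2 5:+→3 7:-→2 7:-→1 7:+→2 10:-→1 10:-→0 16:+→1 17:-→0 17:+→1 18:+→2 19:-→1 19:+→2 20:-→1 20:+→2 20:+→3 20:+→4 … peak 4.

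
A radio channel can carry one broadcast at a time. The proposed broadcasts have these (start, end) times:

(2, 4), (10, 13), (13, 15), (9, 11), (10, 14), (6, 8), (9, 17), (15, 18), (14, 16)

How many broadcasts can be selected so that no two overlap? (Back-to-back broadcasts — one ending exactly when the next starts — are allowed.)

5

Order by finish time; keep every interval that doesn't clash with the previous kept one.
Sorted by end: (2,4)  (6,8)  (9,11)  (10,13)  (10,14)  (13,15)  (14,16)  (9,17)  (15,18)
take (2,4); take (6,8); take (9,11); skip (10,13); take (13,15); take (15,18).
Selected 5 broadcasts.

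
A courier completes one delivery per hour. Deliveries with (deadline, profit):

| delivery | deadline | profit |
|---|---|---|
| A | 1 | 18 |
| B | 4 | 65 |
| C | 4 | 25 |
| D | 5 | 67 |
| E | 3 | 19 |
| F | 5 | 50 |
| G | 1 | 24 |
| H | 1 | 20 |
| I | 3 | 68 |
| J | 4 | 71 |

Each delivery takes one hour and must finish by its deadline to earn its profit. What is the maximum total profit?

Profit order: J=71 I=68 D=67 B=65 F=50 C=25 G=24 H=20 E=19 A=18
Assign: J→slot 4, I→slot 3, D→slot 5, B→slot 2, F→slot 1, C skipped, G skipped, H skipped, E skipped, A skipped.
Slots: [1:F] [2:B] [3:I] [4:J] [5:D]
Profit = 50 + 65 + 68 + 71 + 67 = 321

321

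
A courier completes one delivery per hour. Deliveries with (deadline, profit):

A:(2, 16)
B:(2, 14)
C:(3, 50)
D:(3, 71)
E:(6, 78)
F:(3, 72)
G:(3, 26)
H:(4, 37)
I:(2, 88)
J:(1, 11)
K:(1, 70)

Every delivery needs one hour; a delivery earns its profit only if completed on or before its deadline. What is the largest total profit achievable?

By profit: I(d2,88), E(d6,78), F(d3,72), D(d3,71), K(d1,70), C(d3,50), H(d4,37), G(d3,26), A(d2,16), B(d2,14), J(d1,11)
I→slot 2; E→slot 6; F→slot 3; D→slot 1; K skipped; C skipped; H→slot 4; G skipped; A skipped; B skipped; J skipped.
Profit = 71 + 88 + 72 + 37 + 78 = 346

346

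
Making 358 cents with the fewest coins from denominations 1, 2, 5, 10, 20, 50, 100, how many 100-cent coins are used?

3

Greedy: take as many of the largest coin as possible, then repeat with the remainder.
358 = 3×100 + 1×50 + 1×5 + 1×2 + 1×1
Count of 100: 3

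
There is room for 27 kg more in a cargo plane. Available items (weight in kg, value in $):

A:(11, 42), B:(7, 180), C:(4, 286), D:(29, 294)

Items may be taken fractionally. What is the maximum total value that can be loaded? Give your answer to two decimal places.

628.21

Order: C (286/4=71.50) > B (180/7=25.71) > D (294/29=10.14) > A (42/11=3.82)
Fill: take C (4 @ 286) → take B (7 @ 180) → take 16/29 of D → 162.21; 27/27 used.
Total value = 628.21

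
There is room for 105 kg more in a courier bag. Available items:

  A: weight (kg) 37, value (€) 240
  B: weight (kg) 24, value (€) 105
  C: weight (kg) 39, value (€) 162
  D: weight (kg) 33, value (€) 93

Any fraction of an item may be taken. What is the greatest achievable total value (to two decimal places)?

Order: A (240/37=6.49) > B (105/24=4.38) > C (162/39=4.15) > D (93/33=2.82)
Fill: take A (37 @ 240) → take B (24 @ 105) → take C (39 @ 162) → take 5/33 of D → 14.09; 105/105 used.
Total value = 521.09

521.09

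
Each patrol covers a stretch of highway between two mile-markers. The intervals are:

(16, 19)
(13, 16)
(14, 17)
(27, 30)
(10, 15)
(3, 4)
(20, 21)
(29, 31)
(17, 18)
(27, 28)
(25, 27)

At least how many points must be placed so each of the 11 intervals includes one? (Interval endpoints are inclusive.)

By right end: [3,4]  [10,15]  [13,16]  [14,17]  [17,18]  [16,19]  [20,21]  [25,27]  [27,28]  [27,30]  [29,31]
[3,4] uncovered → point at 4; [10,15] uncovered → point at 15; [17,18] uncovered → point at 18; [20,21] uncovered → point at 21; [25,27] uncovered → point at 27; [29,31] uncovered → point at 31.
Points: 4, 15, 18, 21, 27, 31 (6 total).

6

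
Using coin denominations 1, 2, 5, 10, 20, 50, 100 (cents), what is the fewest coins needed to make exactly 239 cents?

7

Greedy: take as many of the largest coin as possible, then repeat with the remainder.
239 − 2×100→39 − 1×20→19 − 1×10→9 − 1×5→4 − 2×2→0
Total coins = 2 + 1 + 1 + 1 + 2 = 7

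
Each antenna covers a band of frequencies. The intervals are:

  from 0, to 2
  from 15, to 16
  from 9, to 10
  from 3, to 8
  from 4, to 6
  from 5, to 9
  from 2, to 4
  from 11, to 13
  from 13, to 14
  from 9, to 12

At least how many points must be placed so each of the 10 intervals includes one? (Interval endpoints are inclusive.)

By right end: [0,2]  [2,4]  [4,6]  [3,8]  [5,9]  [9,10]  [9,12]  [11,13]  [13,14]  [15,16]
[0,2] uncovered → point at 2; [4,6] uncovered → point at 6; [9,10] uncovered → point at 10; [11,13] uncovered → point at 13; [15,16] uncovered → point at 16.
Points: 2, 6, 10, 13, 16 (5 total).

5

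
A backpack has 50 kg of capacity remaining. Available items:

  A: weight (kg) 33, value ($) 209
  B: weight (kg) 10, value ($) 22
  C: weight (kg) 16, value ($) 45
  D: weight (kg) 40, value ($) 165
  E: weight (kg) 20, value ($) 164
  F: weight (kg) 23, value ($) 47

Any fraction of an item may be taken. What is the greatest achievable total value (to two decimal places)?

354.00

Sort by value per unit weight and fill in that order.
Order: E (164/20=8.20) > A (209/33=6.33) > D (165/40=4.12) > C (45/16=2.81) > B (22/10=2.20) > F (47/23=2.04)
Fill: take E (20 @ 164) → take 30/33 of A → 190.00; 50/50 used.
Total value = 354.00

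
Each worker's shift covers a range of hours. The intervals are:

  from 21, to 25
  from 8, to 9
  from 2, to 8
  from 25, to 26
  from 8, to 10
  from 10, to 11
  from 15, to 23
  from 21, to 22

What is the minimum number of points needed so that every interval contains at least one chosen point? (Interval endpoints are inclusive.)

4

Process intervals by earliest right end; each time one isn't hit yet, stab at its right endpoint.
Sorted: [2,8] [8,9] [8,10] [10,11] [21,22] [15,23] [21,25] [25,26]
{[2,8],[8,9],[8,10]} hit by 8; {[10,11]} hit by 11; {[21,22],[15,23],[21,25]} hit by 22; {[25,26]} hit by 26.
Points: 8, 11, 22, 26 (4 total).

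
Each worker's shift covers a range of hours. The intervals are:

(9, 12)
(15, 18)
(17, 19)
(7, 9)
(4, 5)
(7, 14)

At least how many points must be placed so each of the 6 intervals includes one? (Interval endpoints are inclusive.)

Sorted: [4,5] [7,9] [9,12] [7,14] [15,18] [17,19]
{[4,5]} hit by 5; {[7,9],[9,12],[7,14]} hit by 9; {[15,18],[17,19]} hit by 18.
Points: 5, 9, 18 (3 total).

3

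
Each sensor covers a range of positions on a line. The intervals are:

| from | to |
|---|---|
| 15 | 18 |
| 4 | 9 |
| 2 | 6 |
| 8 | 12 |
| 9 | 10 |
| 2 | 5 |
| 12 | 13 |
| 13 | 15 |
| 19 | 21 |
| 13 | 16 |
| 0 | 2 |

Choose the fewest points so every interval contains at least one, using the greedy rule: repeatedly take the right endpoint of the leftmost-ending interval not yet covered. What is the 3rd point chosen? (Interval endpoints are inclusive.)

Process intervals by earliest right end; each time one isn't hit yet, stab at its right endpoint.
Sorted: [0,2] [2,5] [2,6] [4,9] [9,10] [8,12] [12,13] [13,15] [13,16] [15,18] [19,21]
{[0,2],[2,5],[2,6]} hit by 2; {[4,9],[9,10],[8,12]} hit by 9; {[12,13],[13,15],[13,16]} hit by 13; {[15,18]} hit by 18; {[19,21]} hit by 21.
Points: 2, 9, 13, 18, 21 (5 total).

13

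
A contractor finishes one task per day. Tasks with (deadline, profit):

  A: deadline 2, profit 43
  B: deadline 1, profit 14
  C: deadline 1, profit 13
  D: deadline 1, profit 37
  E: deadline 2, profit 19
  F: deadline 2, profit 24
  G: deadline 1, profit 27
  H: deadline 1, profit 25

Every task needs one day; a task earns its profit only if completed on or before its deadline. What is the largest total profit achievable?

Sort by profit descending; place each in the latest free slot ≤ its deadline.
By profit: A(d2,43), D(d1,37), G(d1,27), H(d1,25), F(d2,24), E(d2,19), B(d1,14), C(d1,13)
A→slot 2; D→slot 1; G skipped; H skipped; F skipped; E skipped; B skipped; C skipped.
Profit = 37 + 43 = 80

80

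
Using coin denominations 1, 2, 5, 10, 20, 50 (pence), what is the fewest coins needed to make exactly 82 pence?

82 − 1×50→32 − 1×20→12 − 1×10→2 − 1×2→0
Total coins = 1 + 1 + 1 + 1 = 4

4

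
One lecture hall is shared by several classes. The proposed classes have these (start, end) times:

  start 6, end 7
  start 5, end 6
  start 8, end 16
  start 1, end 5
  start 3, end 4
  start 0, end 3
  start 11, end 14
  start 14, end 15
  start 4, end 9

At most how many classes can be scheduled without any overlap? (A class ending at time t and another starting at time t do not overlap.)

Sorted by end: (0,3)  (3,4)  (1,5)  (5,6)  (6,7)  (4,9)  (11,14)  (14,15)  (8,16)
take (0,3); take (3,4); take (5,6); take (6,7); skip (4,9); take (11,14); take (14,15).
Selected 6 classes.

6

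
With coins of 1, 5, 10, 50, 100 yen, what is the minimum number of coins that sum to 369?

10

Greedy: take as many of the largest coin as possible, then repeat with the remainder.
369 = 3×100 + 1×50 + 1×10 + 1×5 + 4×1
Total coins = 3 + 1 + 1 + 1 + 4 = 10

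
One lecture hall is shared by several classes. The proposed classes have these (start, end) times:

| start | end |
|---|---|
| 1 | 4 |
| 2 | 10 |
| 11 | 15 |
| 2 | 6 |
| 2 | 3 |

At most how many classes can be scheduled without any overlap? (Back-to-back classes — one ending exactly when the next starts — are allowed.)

2

Greedy by earliest finish: after sorting by end time, pick each interval compatible with the last pick.
By end time: (2,3), (1,4), (2,6), (2,10), (11,15).
Pick (2,3); next start ≥ 3 → (11,15).
Selected 2 classes.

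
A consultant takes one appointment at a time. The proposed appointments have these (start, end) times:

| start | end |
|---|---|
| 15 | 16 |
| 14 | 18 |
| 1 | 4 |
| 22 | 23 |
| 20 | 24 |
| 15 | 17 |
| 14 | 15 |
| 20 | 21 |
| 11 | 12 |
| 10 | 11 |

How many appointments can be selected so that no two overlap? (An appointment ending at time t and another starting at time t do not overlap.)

7

Order by finish time; keep every interval that doesn't clash with the previous kept one.
Sorted by end: (1,4)  (10,11)  (11,12)  (14,15)  (15,16)  (15,17)  (14,18)  (20,21)  (22,23)  (20,24)
take (1,4); take (10,11); take (11,12); take (14,15); take (15,16); take (20,21); take (22,23).
Selected 7 appointments.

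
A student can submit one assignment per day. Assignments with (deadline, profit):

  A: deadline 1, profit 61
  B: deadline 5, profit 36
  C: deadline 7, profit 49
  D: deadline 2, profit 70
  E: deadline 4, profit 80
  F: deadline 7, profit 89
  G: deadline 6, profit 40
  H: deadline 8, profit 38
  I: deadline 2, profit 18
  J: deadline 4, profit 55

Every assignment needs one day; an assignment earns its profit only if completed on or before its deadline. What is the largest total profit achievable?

482

By profit: F(d7,89), E(d4,80), D(d2,70), A(d1,61), J(d4,55), C(d7,49), G(d6,40), H(d8,38), B(d5,36), I(d2,18)
F→slot 7; E→slot 4; D→slot 2; A→slot 1; J→slot 3; C→slot 6; G→slot 5; H→slot 8; B skipped; I skipped.
Profit = 61 + 70 + 55 + 80 + 40 + 49 + 89 + 38 = 482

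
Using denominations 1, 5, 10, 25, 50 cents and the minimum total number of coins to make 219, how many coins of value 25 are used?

219 − 4×50→19 − 1×10→9 − 1×5→4 − 4×1→0
Count of 25: 0

0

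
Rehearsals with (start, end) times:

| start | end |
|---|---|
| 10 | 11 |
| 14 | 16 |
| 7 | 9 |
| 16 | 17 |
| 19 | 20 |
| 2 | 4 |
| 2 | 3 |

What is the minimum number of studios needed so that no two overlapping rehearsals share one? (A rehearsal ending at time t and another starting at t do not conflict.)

Events (time:±→running): 2:+→1 2:+→2 … peak 2.

2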